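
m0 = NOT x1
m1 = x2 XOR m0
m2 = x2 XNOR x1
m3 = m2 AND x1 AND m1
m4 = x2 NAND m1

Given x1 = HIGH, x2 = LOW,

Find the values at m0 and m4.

m0 = NOT x1 = NOT HIGH = LOW
m1 = x2 XOR m0 = LOW XOR LOW = LOW
m4 = x2 NAND m1 = LOW NAND LOW = HIGH

m0 = LOW  m4 = HIGH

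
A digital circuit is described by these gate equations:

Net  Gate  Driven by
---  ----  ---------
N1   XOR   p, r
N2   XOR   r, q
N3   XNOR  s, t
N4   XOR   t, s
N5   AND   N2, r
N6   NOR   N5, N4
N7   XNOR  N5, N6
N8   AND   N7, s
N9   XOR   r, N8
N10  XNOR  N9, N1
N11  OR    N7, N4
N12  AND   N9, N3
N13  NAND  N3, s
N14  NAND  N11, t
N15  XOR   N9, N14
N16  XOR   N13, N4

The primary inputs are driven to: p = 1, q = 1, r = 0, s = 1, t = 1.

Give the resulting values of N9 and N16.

N9 = 0  N16 = 0

N2 = r XOR q = 0 XOR 1 = 1
N3 = s XNOR t = 1 XNOR 1 = 1
N4 = t XOR s = 1 XOR 1 = 0
N5 = N2 AND r = 1 AND 0 = 0
N6 = N5 NOR N4 = 0 NOR 0 = 1
N7 = N5 XNOR N6 = 0 XNOR 1 = 0
N8 = N7 AND s = 0 AND 1 = 0
N9 = r XOR N8 = 0 XOR 0 = 0
N13 = N3 NAND s = 1 NAND 1 = 0
N16 = N13 XOR N4 = 0 XOR 0 = 0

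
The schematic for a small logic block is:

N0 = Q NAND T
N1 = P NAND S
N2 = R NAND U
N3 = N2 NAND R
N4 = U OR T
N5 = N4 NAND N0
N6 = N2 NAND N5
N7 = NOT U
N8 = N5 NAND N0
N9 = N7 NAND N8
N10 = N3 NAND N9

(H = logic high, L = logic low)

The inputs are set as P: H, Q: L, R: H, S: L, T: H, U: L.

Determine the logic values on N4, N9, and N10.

N0 = Q NAND T = L NAND H = H
N2 = R NAND U = H NAND L = H
N3 = N2 NAND R = H NAND H = L
N4 = U OR T = L OR H = H
N5 = N4 NAND N0 = H NAND H = L
N7 = NOT U = NOT L = H
N8 = N5 NAND N0 = L NAND H = H
N9 = N7 NAND N8 = H NAND H = L
N10 = N3 NAND N9 = L NAND L = H

N4 = H  N9 = L  N10 = H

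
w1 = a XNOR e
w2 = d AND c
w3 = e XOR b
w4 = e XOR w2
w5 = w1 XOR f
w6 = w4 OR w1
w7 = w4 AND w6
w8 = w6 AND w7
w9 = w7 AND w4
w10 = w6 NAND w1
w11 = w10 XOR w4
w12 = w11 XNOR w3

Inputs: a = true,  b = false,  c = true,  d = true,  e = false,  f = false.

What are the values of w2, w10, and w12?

w1 = a XNOR e = true XNOR false = false
w2 = d AND c = true AND true = true
w3 = e XOR b = false XOR false = false
w4 = e XOR w2 = false XOR true = true
w6 = w4 OR w1 = true OR false = true
w10 = w6 NAND w1 = true NAND false = true
w11 = w10 XOR w4 = true XOR true = false
w12 = w11 XNOR w3 = false XNOR false = true

w2 = true, w10 = true, w12 = true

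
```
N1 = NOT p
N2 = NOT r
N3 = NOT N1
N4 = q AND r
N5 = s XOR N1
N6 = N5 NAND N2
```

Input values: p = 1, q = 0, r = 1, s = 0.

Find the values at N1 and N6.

N1 = 0, N6 = 1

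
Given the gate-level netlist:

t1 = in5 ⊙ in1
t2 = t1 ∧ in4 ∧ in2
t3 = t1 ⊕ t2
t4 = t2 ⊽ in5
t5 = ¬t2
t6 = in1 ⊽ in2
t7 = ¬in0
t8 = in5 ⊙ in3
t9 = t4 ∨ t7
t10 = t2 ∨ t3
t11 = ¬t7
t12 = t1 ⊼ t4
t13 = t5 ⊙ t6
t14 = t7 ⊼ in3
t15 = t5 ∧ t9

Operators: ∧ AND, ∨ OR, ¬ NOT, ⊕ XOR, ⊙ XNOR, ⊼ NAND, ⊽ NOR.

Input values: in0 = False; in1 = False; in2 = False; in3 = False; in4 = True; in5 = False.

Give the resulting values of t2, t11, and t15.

t2 = False, t11 = False, t15 = True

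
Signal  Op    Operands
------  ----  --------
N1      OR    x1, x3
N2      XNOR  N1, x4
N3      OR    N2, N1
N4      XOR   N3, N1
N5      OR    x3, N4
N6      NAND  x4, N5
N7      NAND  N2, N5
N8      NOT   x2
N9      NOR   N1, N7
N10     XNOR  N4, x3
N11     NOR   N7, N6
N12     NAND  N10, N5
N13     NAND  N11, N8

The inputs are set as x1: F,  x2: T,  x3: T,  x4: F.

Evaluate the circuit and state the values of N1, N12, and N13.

N1 = T, N12 = T, N13 = T

N1 = x1 OR x3 = F OR T = T
N2 = N1 XNOR x4 = T XNOR F = F
N3 = N2 OR N1 = F OR T = T
N4 = N3 XOR N1 = T XOR T = F
N5 = x3 OR N4 = T OR F = T
N6 = x4 NAND N5 = F NAND T = T
N7 = N2 NAND N5 = F NAND T = T
N8 = NOT x2 = NOT T = F
N10 = N4 XNOR x3 = F XNOR T = F
N11 = N7 NOR N6 = T NOR T = F
N12 = N10 NAND N5 = F NAND T = T
N13 = N11 NAND N8 = F NAND F = T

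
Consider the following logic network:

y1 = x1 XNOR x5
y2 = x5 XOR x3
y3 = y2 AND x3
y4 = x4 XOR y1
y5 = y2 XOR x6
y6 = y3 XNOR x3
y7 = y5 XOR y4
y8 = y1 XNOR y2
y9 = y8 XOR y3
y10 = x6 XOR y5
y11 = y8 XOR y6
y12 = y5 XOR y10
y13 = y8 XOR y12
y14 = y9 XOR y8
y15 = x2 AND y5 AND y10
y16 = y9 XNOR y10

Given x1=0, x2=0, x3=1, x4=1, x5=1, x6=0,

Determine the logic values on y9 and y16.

y9 = 1; y16 = 0

y1 = x1 XNOR x5 = 0 XNOR 1 = 0
y2 = x5 XOR x3 = 1 XOR 1 = 0
y3 = y2 AND x3 = 0 AND 1 = 0
y5 = y2 XOR x6 = 0 XOR 0 = 0
y8 = y1 XNOR y2 = 0 XNOR 0 = 1
y9 = y8 XOR y3 = 1 XOR 0 = 1
y10 = x6 XOR y5 = 0 XOR 0 = 0
y16 = y9 XNOR y10 = 1 XNOR 0 = 0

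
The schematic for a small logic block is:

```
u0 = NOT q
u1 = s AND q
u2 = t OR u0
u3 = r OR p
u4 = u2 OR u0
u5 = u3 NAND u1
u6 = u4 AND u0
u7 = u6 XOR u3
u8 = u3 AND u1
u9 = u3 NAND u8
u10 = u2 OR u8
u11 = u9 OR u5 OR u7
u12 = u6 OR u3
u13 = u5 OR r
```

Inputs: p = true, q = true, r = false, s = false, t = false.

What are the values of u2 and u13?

u2 = false, u13 = true

u0 = NOT q = NOT true = false
u1 = s AND q = false AND true = false
u2 = t OR u0 = false OR false = false
u3 = r OR p = false OR true = true
u5 = u3 NAND u1 = true NAND false = true
u13 = u5 OR r = true OR false = true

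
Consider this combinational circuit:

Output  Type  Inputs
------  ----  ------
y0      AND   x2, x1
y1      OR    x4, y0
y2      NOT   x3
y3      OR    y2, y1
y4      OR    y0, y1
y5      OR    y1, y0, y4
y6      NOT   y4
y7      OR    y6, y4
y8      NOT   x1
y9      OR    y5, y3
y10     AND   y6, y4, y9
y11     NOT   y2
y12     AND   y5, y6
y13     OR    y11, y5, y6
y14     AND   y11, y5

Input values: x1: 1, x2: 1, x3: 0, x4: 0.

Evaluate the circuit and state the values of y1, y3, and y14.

y0 = x2 AND x1 = 1 AND 1 = 1
y1 = x4 OR y0 = 0 OR 1 = 1
y2 = NOT x3 = NOT 0 = 1
y3 = y2 OR y1 = 1 OR 1 = 1
y4 = y0 OR y1 = 1 OR 1 = 1
y5 = y1 OR y0 OR y4 = 1 OR 1 OR 1 = 1
y11 = NOT y2 = NOT 1 = 0
y14 = y11 AND y5 = 0 AND 1 = 0

y1 = 1; y3 = 1; y14 = 0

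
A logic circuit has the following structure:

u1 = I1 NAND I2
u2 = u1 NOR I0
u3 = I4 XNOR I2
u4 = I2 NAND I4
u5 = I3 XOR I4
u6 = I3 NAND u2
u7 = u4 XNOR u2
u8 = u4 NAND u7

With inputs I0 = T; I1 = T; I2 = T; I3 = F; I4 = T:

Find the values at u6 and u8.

u6 = T, u8 = T

u1 = I1 NAND I2 = T NAND T = F
u2 = u1 NOR I0 = F NOR T = F
u4 = I2 NAND I4 = T NAND T = F
u6 = I3 NAND u2 = F NAND F = T
u7 = u4 XNOR u2 = F XNOR F = T
u8 = u4 NAND u7 = F NAND T = T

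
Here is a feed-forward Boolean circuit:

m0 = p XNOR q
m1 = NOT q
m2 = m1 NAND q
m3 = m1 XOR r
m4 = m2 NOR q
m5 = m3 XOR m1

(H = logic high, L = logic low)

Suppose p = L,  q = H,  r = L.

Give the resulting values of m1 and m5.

m1 = L; m5 = L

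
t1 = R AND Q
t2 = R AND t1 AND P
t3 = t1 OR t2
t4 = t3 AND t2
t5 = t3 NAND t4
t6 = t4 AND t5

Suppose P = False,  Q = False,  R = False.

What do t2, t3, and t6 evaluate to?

t2 = False  t3 = False  t6 = False

t1 = R AND Q = False AND False = False
t2 = R AND t1 AND P = False AND False AND False = False
t3 = t1 OR t2 = False OR False = False
t4 = t3 AND t2 = False AND False = False
t5 = t3 NAND t4 = False NAND False = True
t6 = t4 AND t5 = False AND True = False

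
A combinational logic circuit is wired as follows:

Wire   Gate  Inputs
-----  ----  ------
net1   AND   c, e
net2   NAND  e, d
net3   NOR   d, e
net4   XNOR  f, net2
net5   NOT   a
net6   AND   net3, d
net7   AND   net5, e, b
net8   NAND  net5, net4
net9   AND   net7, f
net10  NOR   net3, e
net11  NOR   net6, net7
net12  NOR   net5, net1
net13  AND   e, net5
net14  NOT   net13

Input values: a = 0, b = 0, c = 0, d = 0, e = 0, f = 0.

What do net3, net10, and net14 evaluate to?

net3 = 1, net10 = 0, net14 = 1

net3 = d NOR e = 0 NOR 0 = 1
net5 = NOT a = NOT 0 = 1
net10 = net3 NOR e = 1 NOR 0 = 0
net13 = e AND net5 = 0 AND 1 = 0
net14 = NOT net13 = NOT 0 = 1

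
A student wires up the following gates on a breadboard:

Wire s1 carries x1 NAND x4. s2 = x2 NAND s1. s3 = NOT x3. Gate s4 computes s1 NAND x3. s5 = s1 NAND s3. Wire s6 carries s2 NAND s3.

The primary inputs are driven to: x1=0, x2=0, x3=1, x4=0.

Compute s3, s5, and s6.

s3 = 0, s5 = 1, s6 = 1

s1 = x1 NAND x4 = 0 NAND 0 = 1
s2 = x2 NAND s1 = 0 NAND 1 = 1
s3 = NOT x3 = NOT 1 = 0
s5 = s1 NAND s3 = 1 NAND 0 = 1
s6 = s2 NAND s3 = 1 NAND 0 = 1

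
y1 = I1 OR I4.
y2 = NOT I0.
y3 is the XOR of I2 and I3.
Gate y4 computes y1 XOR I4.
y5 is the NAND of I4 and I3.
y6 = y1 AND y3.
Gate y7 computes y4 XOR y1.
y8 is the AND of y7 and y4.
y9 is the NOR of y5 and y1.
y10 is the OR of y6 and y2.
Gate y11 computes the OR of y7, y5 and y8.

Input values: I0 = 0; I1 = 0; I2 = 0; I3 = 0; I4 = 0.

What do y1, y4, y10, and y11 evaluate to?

y1 = 0  y4 = 0  y10 = 1  y11 = 1

y1 = I1 OR I4 = 0 OR 0 = 0
y2 = NOT I0 = NOT 0 = 1
y3 = I2 XOR I3 = 0 XOR 0 = 0
y4 = y1 XOR I4 = 0 XOR 0 = 0
y5 = I4 NAND I3 = 0 NAND 0 = 1
y6 = y1 AND y3 = 0 AND 0 = 0
y7 = y4 XOR y1 = 0 XOR 0 = 0
y8 = y7 AND y4 = 0 AND 0 = 0
y10 = y6 OR y2 = 0 OR 1 = 1
y11 = y7 OR y5 OR y8 = 0 OR 1 OR 0 = 1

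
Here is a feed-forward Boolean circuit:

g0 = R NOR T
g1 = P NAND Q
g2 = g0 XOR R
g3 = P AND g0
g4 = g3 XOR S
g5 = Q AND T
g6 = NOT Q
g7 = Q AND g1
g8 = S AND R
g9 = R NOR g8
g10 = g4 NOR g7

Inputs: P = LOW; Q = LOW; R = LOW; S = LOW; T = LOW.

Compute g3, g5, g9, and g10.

g0 = R NOR T = LOW NOR LOW = HIGH
g1 = P NAND Q = LOW NAND LOW = HIGH
g3 = P AND g0 = LOW AND HIGH = LOW
g4 = g3 XOR S = LOW XOR LOW = LOW
g5 = Q AND T = LOW AND LOW = LOW
g7 = Q AND g1 = LOW AND HIGH = LOW
g8 = S AND R = LOW AND LOW = LOW
g9 = R NOR g8 = LOW NOR LOW = HIGH
g10 = g4 NOR g7 = LOW NOR LOW = HIGH

g3 = LOW, g5 = LOW, g9 = HIGH, g10 = HIGH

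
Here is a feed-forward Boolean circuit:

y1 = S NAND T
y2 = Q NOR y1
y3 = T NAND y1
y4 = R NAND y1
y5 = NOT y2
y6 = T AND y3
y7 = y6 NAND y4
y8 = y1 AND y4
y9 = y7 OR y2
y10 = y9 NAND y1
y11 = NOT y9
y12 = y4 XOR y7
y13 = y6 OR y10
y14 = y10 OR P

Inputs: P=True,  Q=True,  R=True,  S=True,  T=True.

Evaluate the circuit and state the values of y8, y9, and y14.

y8 = False, y9 = False, y14 = True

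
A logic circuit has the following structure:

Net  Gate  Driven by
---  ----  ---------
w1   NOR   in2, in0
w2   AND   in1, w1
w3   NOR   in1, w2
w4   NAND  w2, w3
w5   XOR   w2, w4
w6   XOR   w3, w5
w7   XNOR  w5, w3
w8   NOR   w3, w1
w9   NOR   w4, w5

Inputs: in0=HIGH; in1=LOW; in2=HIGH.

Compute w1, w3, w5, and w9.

w1 = LOW; w3 = HIGH; w5 = HIGH; w9 = LOW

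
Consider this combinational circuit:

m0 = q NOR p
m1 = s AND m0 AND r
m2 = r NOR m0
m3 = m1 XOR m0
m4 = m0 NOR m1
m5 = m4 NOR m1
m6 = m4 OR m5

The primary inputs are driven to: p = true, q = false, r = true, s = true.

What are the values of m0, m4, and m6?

m0 = false; m4 = true; m6 = true

m0 = q NOR p = false NOR true = false
m1 = s AND m0 AND r = true AND false AND true = false
m4 = m0 NOR m1 = false NOR false = true
m5 = m4 NOR m1 = true NOR false = false
m6 = m4 OR m5 = true OR false = true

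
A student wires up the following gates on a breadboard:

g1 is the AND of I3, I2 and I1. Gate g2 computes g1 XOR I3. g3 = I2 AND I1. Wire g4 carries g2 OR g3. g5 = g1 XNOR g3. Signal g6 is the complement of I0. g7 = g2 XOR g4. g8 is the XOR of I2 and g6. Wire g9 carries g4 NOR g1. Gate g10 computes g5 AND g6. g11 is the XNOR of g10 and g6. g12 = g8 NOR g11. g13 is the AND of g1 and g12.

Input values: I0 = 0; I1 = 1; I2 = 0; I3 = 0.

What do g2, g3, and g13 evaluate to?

g1 = I3 AND I2 AND I1 = 0 AND 0 AND 1 = 0
g2 = g1 XOR I3 = 0 XOR 0 = 0
g3 = I2 AND I1 = 0 AND 1 = 0
g5 = g1 XNOR g3 = 0 XNOR 0 = 1
g6 = NOT I0 = NOT 0 = 1
g8 = I2 XOR g6 = 0 XOR 1 = 1
g10 = g5 AND g6 = 1 AND 1 = 1
g11 = g10 XNOR g6 = 1 XNOR 1 = 1
g12 = g8 NOR g11 = 1 NOR 1 = 0
g13 = g1 AND g12 = 0 AND 0 = 0

g2 = 0  g3 = 0  g13 = 0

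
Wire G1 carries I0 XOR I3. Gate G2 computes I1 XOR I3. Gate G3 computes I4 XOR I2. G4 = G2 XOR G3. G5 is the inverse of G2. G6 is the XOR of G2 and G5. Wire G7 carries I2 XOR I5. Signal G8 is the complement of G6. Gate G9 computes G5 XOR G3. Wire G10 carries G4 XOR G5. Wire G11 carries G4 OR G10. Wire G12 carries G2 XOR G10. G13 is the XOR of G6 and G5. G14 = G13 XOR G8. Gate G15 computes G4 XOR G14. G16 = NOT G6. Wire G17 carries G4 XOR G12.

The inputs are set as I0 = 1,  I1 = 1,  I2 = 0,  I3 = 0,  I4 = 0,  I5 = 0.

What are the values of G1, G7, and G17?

G1 = I0 XOR I3 = 1 XOR 0 = 1
G2 = I1 XOR I3 = 1 XOR 0 = 1
G3 = I4 XOR I2 = 0 XOR 0 = 0
G4 = G2 XOR G3 = 1 XOR 0 = 1
G5 = NOT G2 = NOT 1 = 0
G7 = I2 XOR I5 = 0 XOR 0 = 0
G10 = G4 XOR G5 = 1 XOR 0 = 1
G12 = G2 XOR G10 = 1 XOR 1 = 0
G17 = G4 XOR G12 = 1 XOR 0 = 1

G1 = 1; G7 = 0; G17 = 1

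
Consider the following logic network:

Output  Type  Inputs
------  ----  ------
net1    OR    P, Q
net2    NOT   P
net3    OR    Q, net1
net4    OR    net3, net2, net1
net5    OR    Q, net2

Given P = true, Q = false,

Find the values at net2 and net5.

net2 = NOT P = NOT true = false
net5 = Q OR net2 = false OR false = false

net2 = false; net5 = false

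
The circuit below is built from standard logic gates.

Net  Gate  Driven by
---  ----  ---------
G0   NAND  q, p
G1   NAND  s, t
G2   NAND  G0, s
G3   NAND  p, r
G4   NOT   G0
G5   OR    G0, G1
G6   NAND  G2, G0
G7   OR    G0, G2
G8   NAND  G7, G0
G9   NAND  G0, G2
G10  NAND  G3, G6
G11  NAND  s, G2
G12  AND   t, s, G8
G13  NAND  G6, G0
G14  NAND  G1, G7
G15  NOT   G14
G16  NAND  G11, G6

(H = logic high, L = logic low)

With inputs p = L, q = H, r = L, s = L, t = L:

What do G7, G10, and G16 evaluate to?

G7 = H  G10 = H  G16 = H

G0 = q NAND p = H NAND L = H
G2 = G0 NAND s = H NAND L = H
G3 = p NAND r = L NAND L = H
G6 = G2 NAND G0 = H NAND H = L
G7 = G0 OR G2 = H OR H = H
G10 = G3 NAND G6 = H NAND L = H
G11 = s NAND G2 = L NAND H = H
G16 = G11 NAND G6 = H NAND L = H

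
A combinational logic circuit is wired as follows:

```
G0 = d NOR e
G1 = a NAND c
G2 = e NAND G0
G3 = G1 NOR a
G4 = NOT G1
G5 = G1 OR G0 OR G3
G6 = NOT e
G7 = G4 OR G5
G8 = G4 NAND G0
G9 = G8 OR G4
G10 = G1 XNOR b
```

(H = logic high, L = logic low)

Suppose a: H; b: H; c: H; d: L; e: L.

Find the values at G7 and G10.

G7 = H, G10 = L

G0 = d NOR e = L NOR L = H
G1 = a NAND c = H NAND H = L
G3 = G1 NOR a = L NOR H = L
G4 = NOT G1 = NOT L = H
G5 = G1 OR G0 OR G3 = L OR H OR L = H
G7 = G4 OR G5 = H OR H = H
G10 = G1 XNOR b = L XNOR H = L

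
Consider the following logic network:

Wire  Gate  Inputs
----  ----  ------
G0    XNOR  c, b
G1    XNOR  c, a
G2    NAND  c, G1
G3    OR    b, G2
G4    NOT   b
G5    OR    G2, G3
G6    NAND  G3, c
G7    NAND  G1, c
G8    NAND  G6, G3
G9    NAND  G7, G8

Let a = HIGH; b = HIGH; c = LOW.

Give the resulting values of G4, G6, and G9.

G1 = c XNOR a = LOW XNOR HIGH = LOW
G2 = c NAND G1 = LOW NAND LOW = HIGH
G3 = b OR G2 = HIGH OR HIGH = HIGH
G4 = NOT b = NOT HIGH = LOW
G6 = G3 NAND c = HIGH NAND LOW = HIGH
G7 = G1 NAND c = LOW NAND LOW = HIGH
G8 = G6 NAND G3 = HIGH NAND HIGH = LOW
G9 = G7 NAND G8 = HIGH NAND LOW = HIGH

G4 = LOW, G6 = HIGH, G9 = HIGH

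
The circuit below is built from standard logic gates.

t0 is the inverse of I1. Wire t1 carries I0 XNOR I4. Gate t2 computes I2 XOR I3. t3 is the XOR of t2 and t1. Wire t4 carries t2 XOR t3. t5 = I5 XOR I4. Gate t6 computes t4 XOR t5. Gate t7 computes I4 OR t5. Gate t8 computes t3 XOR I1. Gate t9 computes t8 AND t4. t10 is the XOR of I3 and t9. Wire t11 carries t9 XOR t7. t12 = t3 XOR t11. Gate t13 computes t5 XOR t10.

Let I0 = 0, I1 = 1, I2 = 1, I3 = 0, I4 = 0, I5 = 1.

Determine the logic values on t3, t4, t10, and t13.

t3 = 0, t4 = 1, t10 = 1, t13 = 0

t1 = I0 XNOR I4 = 0 XNOR 0 = 1
t2 = I2 XOR I3 = 1 XOR 0 = 1
t3 = t2 XOR t1 = 1 XOR 1 = 0
t4 = t2 XOR t3 = 1 XOR 0 = 1
t5 = I5 XOR I4 = 1 XOR 0 = 1
t8 = t3 XOR I1 = 0 XOR 1 = 1
t9 = t8 AND t4 = 1 AND 1 = 1
t10 = I3 XOR t9 = 0 XOR 1 = 1
t13 = t5 XOR t10 = 1 XOR 1 = 0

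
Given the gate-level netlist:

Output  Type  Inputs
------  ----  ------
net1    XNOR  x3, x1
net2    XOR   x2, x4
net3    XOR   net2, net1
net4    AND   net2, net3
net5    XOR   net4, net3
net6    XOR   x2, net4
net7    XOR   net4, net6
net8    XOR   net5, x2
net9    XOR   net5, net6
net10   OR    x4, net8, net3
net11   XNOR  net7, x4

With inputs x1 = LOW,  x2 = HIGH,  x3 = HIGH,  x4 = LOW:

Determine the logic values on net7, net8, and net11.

net7 = HIGH, net8 = HIGH, net11 = LOW

net1 = x3 XNOR x1 = HIGH XNOR LOW = LOW
net2 = x2 XOR x4 = HIGH XOR LOW = HIGH
net3 = net2 XOR net1 = HIGH XOR LOW = HIGH
net4 = net2 AND net3 = HIGH AND HIGH = HIGH
net5 = net4 XOR net3 = HIGH XOR HIGH = LOW
net6 = x2 XOR net4 = HIGH XOR HIGH = LOW
net7 = net4 XOR net6 = HIGH XOR LOW = HIGH
net8 = net5 XOR x2 = LOW XOR HIGH = HIGH
net11 = net7 XNOR x4 = HIGH XNOR LOW = LOW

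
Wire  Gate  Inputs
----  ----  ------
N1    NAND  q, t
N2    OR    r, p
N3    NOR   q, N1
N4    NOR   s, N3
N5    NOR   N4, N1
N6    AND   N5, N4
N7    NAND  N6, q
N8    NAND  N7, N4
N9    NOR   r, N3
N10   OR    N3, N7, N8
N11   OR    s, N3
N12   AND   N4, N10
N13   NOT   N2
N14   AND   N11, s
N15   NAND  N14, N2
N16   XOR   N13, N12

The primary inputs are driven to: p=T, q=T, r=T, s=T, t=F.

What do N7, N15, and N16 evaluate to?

N1 = q NAND t = T NAND F = T
N2 = r OR p = T OR T = T
N3 = q NOR N1 = T NOR T = F
N4 = s NOR N3 = T NOR F = F
N5 = N4 NOR N1 = F NOR T = F
N6 = N5 AND N4 = F AND F = F
N7 = N6 NAND q = F NAND T = T
N8 = N7 NAND N4 = T NAND F = T
N10 = N3 OR N7 OR N8 = F OR T OR T = T
N11 = s OR N3 = T OR F = T
N12 = N4 AND N10 = F AND T = F
N13 = NOT N2 = NOT T = F
N14 = N11 AND s = T AND T = T
N15 = N14 NAND N2 = T NAND T = F
N16 = N13 XOR N12 = F XOR F = F

N7 = T, N15 = F, N16 = F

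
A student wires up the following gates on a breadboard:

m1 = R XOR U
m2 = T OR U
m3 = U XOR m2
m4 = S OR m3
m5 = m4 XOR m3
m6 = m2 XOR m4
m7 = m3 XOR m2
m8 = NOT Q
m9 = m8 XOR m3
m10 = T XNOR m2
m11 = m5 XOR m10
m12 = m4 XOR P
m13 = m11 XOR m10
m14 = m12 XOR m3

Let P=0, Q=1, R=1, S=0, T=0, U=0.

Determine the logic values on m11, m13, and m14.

m2 = T OR U = 0 OR 0 = 0
m3 = U XOR m2 = 0 XOR 0 = 0
m4 = S OR m3 = 0 OR 0 = 0
m5 = m4 XOR m3 = 0 XOR 0 = 0
m10 = T XNOR m2 = 0 XNOR 0 = 1
m11 = m5 XOR m10 = 0 XOR 1 = 1
m12 = m4 XOR P = 0 XOR 0 = 0
m13 = m11 XOR m10 = 1 XOR 1 = 0
m14 = m12 XOR m3 = 0 XOR 0 = 0

m11 = 1, m13 = 0, m14 = 0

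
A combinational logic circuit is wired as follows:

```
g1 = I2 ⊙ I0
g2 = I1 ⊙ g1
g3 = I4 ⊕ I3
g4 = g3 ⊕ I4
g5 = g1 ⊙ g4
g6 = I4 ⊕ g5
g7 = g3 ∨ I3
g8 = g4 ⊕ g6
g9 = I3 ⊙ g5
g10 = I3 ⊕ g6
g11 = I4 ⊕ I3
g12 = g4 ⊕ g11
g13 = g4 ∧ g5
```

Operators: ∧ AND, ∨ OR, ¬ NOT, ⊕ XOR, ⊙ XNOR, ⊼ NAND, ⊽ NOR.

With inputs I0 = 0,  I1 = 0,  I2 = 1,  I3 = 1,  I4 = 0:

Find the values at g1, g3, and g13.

g1 = 0, g3 = 1, g13 = 0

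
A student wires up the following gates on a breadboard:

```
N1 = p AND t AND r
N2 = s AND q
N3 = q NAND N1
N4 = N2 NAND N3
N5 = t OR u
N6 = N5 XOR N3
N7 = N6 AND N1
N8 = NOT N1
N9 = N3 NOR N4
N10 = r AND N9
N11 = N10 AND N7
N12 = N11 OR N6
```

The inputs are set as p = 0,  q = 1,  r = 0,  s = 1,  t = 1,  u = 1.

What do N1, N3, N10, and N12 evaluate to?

N1 = p AND t AND r = 0 AND 1 AND 0 = 0
N2 = s AND q = 1 AND 1 = 1
N3 = q NAND N1 = 1 NAND 0 = 1
N4 = N2 NAND N3 = 1 NAND 1 = 0
N5 = t OR u = 1 OR 1 = 1
N6 = N5 XOR N3 = 1 XOR 1 = 0
N7 = N6 AND N1 = 0 AND 0 = 0
N9 = N3 NOR N4 = 1 NOR 0 = 0
N10 = r AND N9 = 0 AND 0 = 0
N11 = N10 AND N7 = 0 AND 0 = 0
N12 = N11 OR N6 = 0 OR 0 = 0

N1 = 0  N3 = 1  N10 = 0  N12 = 0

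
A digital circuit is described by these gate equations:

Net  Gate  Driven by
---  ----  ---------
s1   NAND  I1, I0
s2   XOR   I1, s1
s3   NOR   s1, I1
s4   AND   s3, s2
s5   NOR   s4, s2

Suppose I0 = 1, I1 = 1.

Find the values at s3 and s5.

s3 = 0, s5 = 0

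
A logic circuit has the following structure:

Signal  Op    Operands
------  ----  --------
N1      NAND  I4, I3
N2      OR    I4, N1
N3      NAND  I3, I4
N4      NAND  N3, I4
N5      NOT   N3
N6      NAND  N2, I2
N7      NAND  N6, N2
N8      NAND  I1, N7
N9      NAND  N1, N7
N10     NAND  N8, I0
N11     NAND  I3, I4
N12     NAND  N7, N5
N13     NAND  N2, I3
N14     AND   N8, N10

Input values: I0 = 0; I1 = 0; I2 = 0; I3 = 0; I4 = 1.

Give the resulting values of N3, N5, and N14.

N3 = 1; N5 = 0; N14 = 1

N1 = I4 NAND I3 = 1 NAND 0 = 1
N2 = I4 OR N1 = 1 OR 1 = 1
N3 = I3 NAND I4 = 0 NAND 1 = 1
N5 = NOT N3 = NOT 1 = 0
N6 = N2 NAND I2 = 1 NAND 0 = 1
N7 = N6 NAND N2 = 1 NAND 1 = 0
N8 = I1 NAND N7 = 0 NAND 0 = 1
N10 = N8 NAND I0 = 1 NAND 0 = 1
N14 = N8 AND N10 = 1 AND 1 = 1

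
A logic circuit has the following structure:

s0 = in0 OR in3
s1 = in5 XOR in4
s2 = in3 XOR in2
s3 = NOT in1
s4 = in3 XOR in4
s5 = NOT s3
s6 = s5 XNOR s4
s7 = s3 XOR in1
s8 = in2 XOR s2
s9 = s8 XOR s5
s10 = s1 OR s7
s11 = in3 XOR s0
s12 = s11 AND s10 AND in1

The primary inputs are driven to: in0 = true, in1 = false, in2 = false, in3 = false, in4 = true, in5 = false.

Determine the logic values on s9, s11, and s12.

s9 = false  s11 = true  s12 = false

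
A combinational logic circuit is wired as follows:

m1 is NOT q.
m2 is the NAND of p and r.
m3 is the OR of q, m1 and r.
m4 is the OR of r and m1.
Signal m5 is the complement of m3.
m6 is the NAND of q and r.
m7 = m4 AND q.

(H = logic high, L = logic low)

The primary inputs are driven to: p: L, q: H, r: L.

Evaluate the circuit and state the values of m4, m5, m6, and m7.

m4 = L, m5 = L, m6 = H, m7 = L

m1 = NOT q = NOT H = L
m3 = q OR m1 OR r = H OR L OR L = H
m4 = r OR m1 = L OR L = L
m5 = NOT m3 = NOT H = L
m6 = q NAND r = H NAND L = H
m7 = m4 AND q = L AND H = L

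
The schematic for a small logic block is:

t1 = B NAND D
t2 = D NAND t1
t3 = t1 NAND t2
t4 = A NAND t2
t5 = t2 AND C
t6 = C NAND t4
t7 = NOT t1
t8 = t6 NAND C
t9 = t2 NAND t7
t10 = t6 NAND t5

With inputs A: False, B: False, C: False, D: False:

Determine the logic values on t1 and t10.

t1 = True, t10 = True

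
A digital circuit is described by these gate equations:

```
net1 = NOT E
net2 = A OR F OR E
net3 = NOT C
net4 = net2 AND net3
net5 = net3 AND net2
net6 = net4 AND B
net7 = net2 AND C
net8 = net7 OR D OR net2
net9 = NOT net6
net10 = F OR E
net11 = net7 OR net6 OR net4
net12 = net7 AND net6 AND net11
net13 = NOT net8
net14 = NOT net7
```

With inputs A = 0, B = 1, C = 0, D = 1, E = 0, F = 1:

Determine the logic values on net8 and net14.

net2 = A OR F OR E = 0 OR 1 OR 0 = 1
net7 = net2 AND C = 1 AND 0 = 0
net8 = net7 OR D OR net2 = 0 OR 1 OR 1 = 1
net14 = NOT net7 = NOT 0 = 1

net8 = 1, net14 = 1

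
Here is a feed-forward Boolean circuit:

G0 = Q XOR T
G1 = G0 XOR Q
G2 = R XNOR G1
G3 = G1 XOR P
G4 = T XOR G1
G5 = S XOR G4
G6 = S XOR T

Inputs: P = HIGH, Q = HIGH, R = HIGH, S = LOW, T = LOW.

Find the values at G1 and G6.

G0 = Q XOR T = HIGH XOR LOW = HIGH
G1 = G0 XOR Q = HIGH XOR HIGH = LOW
G6 = S XOR T = LOW XOR LOW = LOW

G1 = LOW; G6 = LOW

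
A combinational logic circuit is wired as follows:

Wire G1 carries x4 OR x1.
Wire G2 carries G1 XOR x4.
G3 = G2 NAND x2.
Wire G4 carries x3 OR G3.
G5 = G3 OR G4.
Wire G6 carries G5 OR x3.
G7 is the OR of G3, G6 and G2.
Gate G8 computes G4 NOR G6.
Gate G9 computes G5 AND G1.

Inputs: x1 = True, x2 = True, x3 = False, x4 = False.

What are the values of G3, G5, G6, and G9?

G1 = x4 OR x1 = False OR True = True
G2 = G1 XOR x4 = True XOR False = True
G3 = G2 NAND x2 = True NAND True = False
G4 = x3 OR G3 = False OR False = False
G5 = G3 OR G4 = False OR False = False
G6 = G5 OR x3 = False OR False = False
G9 = G5 AND G1 = False AND True = False

G3 = False, G5 = False, G6 = False, G9 = False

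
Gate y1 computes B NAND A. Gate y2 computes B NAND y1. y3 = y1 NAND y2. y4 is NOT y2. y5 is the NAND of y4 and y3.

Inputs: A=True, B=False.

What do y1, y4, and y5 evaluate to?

y1 = B NAND A = False NAND True = True
y2 = B NAND y1 = False NAND True = True
y3 = y1 NAND y2 = True NAND True = False
y4 = NOT y2 = NOT True = False
y5 = y4 NAND y3 = False NAND False = True

y1 = True, y4 = False, y5 = True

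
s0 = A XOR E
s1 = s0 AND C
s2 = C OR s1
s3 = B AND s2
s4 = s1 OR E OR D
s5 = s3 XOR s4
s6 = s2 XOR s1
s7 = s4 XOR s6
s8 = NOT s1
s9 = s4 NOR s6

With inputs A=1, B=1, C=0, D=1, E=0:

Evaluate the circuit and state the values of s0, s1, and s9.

s0 = A XOR E = 1 XOR 0 = 1
s1 = s0 AND C = 1 AND 0 = 0
s2 = C OR s1 = 0 OR 0 = 0
s4 = s1 OR E OR D = 0 OR 0 OR 1 = 1
s6 = s2 XOR s1 = 0 XOR 0 = 0
s9 = s4 NOR s6 = 1 NOR 0 = 0

s0 = 1, s1 = 0, s9 = 0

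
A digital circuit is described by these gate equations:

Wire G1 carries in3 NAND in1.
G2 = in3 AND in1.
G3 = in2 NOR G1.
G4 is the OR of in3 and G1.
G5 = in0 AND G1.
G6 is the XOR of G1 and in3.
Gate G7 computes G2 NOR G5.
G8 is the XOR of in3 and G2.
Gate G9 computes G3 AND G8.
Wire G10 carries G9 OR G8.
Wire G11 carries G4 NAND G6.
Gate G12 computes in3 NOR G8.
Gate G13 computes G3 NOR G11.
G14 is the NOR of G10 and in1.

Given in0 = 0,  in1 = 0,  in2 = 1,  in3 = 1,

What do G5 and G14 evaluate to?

G5 = 0; G14 = 0

G1 = in3 NAND in1 = 1 NAND 0 = 1
G2 = in3 AND in1 = 1 AND 0 = 0
G3 = in2 NOR G1 = 1 NOR 1 = 0
G5 = in0 AND G1 = 0 AND 1 = 0
G8 = in3 XOR G2 = 1 XOR 0 = 1
G9 = G3 AND G8 = 0 AND 1 = 0
G10 = G9 OR G8 = 0 OR 1 = 1
G14 = G10 NOR in1 = 1 NOR 0 = 0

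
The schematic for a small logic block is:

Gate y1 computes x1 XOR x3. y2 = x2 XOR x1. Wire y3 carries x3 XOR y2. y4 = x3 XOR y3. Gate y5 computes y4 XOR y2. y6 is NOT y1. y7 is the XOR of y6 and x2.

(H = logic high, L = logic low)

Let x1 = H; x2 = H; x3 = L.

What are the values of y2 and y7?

y2 = L, y7 = H

y1 = x1 XOR x3 = H XOR L = H
y2 = x2 XOR x1 = H XOR H = L
y6 = NOT y1 = NOT H = L
y7 = y6 XOR x2 = L XOR H = H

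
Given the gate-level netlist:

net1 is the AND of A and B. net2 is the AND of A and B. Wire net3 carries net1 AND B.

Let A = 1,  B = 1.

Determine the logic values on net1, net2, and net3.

net1 = 1; net2 = 1; net3 = 1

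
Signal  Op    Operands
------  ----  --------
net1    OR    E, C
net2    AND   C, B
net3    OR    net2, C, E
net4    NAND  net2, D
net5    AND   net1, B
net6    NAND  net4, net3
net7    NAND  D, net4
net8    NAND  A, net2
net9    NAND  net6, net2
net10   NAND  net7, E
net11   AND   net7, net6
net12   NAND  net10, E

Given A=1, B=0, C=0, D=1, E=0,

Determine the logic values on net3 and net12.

net3 = 0; net12 = 1

net2 = C AND B = 0 AND 0 = 0
net3 = net2 OR C OR E = 0 OR 0 OR 0 = 0
net4 = net2 NAND D = 0 NAND 1 = 1
net7 = D NAND net4 = 1 NAND 1 = 0
net10 = net7 NAND E = 0 NAND 0 = 1
net12 = net10 NAND E = 1 NAND 0 = 1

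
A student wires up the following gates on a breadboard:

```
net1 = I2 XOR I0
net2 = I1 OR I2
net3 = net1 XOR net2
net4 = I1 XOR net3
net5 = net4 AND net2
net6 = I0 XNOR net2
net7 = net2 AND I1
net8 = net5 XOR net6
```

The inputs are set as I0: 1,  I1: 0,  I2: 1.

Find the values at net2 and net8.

net2 = 1, net8 = 0

net1 = I2 XOR I0 = 1 XOR 1 = 0
net2 = I1 OR I2 = 0 OR 1 = 1
net3 = net1 XOR net2 = 0 XOR 1 = 1
net4 = I1 XOR net3 = 0 XOR 1 = 1
net5 = net4 AND net2 = 1 AND 1 = 1
net6 = I0 XNOR net2 = 1 XNOR 1 = 1
net8 = net5 XOR net6 = 1 XOR 1 = 0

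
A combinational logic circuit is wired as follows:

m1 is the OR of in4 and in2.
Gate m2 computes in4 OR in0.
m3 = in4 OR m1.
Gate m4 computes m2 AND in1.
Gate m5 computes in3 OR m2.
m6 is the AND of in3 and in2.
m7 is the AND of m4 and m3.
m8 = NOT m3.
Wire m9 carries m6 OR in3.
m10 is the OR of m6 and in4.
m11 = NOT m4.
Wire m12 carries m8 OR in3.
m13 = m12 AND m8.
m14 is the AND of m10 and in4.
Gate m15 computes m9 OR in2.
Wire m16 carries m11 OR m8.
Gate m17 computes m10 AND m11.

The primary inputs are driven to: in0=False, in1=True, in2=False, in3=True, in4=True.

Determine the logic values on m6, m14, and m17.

m2 = in4 OR in0 = True OR False = True
m4 = m2 AND in1 = True AND True = True
m6 = in3 AND in2 = True AND False = False
m10 = m6 OR in4 = False OR True = True
m11 = NOT m4 = NOT True = False
m14 = m10 AND in4 = True AND True = True
m17 = m10 AND m11 = True AND False = False

m6 = False; m14 = True; m17 = False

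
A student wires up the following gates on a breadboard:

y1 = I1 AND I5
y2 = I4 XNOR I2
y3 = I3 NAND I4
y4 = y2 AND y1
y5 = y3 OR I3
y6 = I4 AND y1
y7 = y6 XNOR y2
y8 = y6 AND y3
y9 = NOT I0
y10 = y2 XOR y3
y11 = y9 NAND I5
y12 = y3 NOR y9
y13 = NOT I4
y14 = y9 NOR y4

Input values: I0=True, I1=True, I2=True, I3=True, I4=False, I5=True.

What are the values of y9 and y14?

y9 = False  y14 = True

y1 = I1 AND I5 = True AND True = True
y2 = I4 XNOR I2 = False XNOR True = False
y4 = y2 AND y1 = False AND True = False
y9 = NOT I0 = NOT True = False
y14 = y9 NOR y4 = False NOR False = True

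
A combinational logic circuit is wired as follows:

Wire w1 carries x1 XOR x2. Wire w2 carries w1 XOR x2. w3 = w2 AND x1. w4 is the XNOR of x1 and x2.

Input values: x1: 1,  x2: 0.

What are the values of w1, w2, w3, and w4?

w1 = x1 XOR x2 = 1 XOR 0 = 1
w2 = w1 XOR x2 = 1 XOR 0 = 1
w3 = w2 AND x1 = 1 AND 1 = 1
w4 = x1 XNOR x2 = 1 XNOR 0 = 0

w1 = 1  w2 = 1  w3 = 1  w4 = 0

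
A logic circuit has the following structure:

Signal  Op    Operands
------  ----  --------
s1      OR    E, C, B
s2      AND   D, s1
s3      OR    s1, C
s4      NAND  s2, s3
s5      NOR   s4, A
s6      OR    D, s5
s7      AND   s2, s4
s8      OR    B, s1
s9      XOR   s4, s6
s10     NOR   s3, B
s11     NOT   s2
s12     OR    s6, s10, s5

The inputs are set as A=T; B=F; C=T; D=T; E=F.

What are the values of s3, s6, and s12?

s1 = E OR C OR B = F OR T OR F = T
s2 = D AND s1 = T AND T = T
s3 = s1 OR C = T OR T = T
s4 = s2 NAND s3 = T NAND T = F
s5 = s4 NOR A = F NOR T = F
s6 = D OR s5 = T OR F = T
s10 = s3 NOR B = T NOR F = F
s12 = s6 OR s10 OR s5 = T OR F OR F = T

s3 = T, s6 = T, s12 = T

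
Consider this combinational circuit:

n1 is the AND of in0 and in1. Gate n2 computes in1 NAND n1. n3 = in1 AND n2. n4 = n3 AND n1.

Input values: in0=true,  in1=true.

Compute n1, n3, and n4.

n1 = true, n3 = false, n4 = false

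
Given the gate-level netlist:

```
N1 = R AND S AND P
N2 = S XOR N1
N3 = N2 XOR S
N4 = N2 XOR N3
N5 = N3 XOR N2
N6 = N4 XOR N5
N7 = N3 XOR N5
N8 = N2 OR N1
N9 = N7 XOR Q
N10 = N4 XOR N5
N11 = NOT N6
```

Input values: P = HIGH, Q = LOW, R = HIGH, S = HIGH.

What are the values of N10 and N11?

N10 = LOW, N11 = HIGH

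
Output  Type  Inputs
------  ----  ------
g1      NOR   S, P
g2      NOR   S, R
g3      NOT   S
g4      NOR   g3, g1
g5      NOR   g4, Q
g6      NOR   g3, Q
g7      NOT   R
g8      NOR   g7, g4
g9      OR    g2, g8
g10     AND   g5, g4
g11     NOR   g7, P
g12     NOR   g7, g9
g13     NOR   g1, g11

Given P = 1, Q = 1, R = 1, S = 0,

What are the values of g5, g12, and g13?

g5 = 0  g12 = 0  g13 = 1

g1 = S NOR P = 0 NOR 1 = 0
g2 = S NOR R = 0 NOR 1 = 0
g3 = NOT S = NOT 0 = 1
g4 = g3 NOR g1 = 1 NOR 0 = 0
g5 = g4 NOR Q = 0 NOR 1 = 0
g7 = NOT R = NOT 1 = 0
g8 = g7 NOR g4 = 0 NOR 0 = 1
g9 = g2 OR g8 = 0 OR 1 = 1
g11 = g7 NOR P = 0 NOR 1 = 0
g12 = g7 NOR g9 = 0 NOR 1 = 0
g13 = g1 NOR g11 = 0 NOR 0 = 1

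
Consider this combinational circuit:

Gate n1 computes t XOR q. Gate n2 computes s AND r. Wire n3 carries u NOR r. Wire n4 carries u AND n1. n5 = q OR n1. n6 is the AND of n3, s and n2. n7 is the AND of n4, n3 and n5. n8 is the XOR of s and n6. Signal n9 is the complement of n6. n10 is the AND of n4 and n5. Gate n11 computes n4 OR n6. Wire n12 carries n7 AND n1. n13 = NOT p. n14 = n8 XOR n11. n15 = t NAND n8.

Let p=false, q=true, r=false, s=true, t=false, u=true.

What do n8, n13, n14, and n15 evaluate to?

n1 = t XOR q = false XOR true = true
n2 = s AND r = true AND false = false
n3 = u NOR r = true NOR false = false
n4 = u AND n1 = true AND true = true
n6 = n3 AND s AND n2 = false AND true AND false = false
n8 = s XOR n6 = true XOR false = true
n11 = n4 OR n6 = true OR false = true
n13 = NOT p = NOT false = true
n14 = n8 XOR n11 = true XOR true = false
n15 = t NAND n8 = false NAND true = true

n8 = true  n13 = true  n14 = false  n15 = true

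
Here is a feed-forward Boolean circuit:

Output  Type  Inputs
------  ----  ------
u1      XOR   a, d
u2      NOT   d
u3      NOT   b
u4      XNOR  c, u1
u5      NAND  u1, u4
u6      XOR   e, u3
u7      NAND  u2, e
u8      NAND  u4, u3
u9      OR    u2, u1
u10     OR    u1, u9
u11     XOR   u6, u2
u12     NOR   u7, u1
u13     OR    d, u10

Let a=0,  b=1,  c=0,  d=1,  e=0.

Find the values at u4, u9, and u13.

u4 = 0, u9 = 1, u13 = 1

u1 = a XOR d = 0 XOR 1 = 1
u2 = NOT d = NOT 1 = 0
u4 = c XNOR u1 = 0 XNOR 1 = 0
u9 = u2 OR u1 = 0 OR 1 = 1
u10 = u1 OR u9 = 1 OR 1 = 1
u13 = d OR u10 = 1 OR 1 = 1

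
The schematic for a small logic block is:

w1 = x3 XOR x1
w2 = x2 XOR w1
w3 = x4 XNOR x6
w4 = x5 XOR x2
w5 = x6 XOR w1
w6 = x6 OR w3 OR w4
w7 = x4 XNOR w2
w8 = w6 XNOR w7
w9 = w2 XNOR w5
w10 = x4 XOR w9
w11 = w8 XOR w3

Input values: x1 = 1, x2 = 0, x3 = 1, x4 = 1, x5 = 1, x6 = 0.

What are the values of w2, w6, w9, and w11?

w1 = x3 XOR x1 = 1 XOR 1 = 0
w2 = x2 XOR w1 = 0 XOR 0 = 0
w3 = x4 XNOR x6 = 1 XNOR 0 = 0
w4 = x5 XOR x2 = 1 XOR 0 = 1
w5 = x6 XOR w1 = 0 XOR 0 = 0
w6 = x6 OR w3 OR w4 = 0 OR 0 OR 1 = 1
w7 = x4 XNOR w2 = 1 XNOR 0 = 0
w8 = w6 XNOR w7 = 1 XNOR 0 = 0
w9 = w2 XNOR w5 = 0 XNOR 0 = 1
w11 = w8 XOR w3 = 0 XOR 0 = 0

w2 = 0, w6 = 1, w9 = 1, w11 = 0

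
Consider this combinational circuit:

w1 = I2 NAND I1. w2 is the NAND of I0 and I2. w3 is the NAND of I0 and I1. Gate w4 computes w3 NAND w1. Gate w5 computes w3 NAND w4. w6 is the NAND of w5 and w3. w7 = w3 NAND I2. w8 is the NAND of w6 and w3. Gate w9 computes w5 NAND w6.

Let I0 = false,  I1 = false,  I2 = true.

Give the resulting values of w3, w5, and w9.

w3 = true  w5 = true  w9 = true

w1 = I2 NAND I1 = true NAND false = true
w3 = I0 NAND I1 = false NAND false = true
w4 = w3 NAND w1 = true NAND true = false
w5 = w3 NAND w4 = true NAND false = true
w6 = w5 NAND w3 = true NAND true = false
w9 = w5 NAND w6 = true NAND false = true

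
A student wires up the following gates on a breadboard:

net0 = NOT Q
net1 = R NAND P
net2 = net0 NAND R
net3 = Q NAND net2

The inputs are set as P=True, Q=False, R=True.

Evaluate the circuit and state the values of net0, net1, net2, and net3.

net0 = True, net1 = False, net2 = False, net3 = True

net0 = NOT Q = NOT False = True
net1 = R NAND P = True NAND True = False
net2 = net0 NAND R = True NAND True = False
net3 = Q NAND net2 = False NAND False = True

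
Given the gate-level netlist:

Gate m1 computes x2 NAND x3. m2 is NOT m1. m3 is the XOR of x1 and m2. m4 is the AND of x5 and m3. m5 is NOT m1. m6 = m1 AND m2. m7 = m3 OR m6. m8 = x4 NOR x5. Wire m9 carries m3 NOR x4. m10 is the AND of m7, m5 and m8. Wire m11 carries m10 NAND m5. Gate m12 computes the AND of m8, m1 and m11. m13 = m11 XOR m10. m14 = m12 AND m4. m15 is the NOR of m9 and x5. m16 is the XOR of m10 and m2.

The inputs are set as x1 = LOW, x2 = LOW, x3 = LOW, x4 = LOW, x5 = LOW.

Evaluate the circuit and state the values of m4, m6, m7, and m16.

m1 = x2 NAND x3 = LOW NAND LOW = HIGH
m2 = NOT m1 = NOT HIGH = LOW
m3 = x1 XOR m2 = LOW XOR LOW = LOW
m4 = x5 AND m3 = LOW AND LOW = LOW
m5 = NOT m1 = NOT HIGH = LOW
m6 = m1 AND m2 = HIGH AND LOW = LOW
m7 = m3 OR m6 = LOW OR LOW = LOW
m8 = x4 NOR x5 = LOW NOR LOW = HIGH
m10 = m7 AND m5 AND m8 = LOW AND LOW AND HIGH = LOW
m16 = m10 XOR m2 = LOW XOR LOW = LOW

m4 = LOW; m6 = LOW; m7 = LOW; m16 = LOW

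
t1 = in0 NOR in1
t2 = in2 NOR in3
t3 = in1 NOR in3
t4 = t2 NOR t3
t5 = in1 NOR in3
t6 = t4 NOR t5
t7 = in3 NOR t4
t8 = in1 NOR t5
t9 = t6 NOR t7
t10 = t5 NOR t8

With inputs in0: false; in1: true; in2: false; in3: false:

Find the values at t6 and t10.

t2 = in2 NOR in3 = false NOR false = true
t3 = in1 NOR in3 = true NOR false = false
t4 = t2 NOR t3 = true NOR false = false
t5 = in1 NOR in3 = true NOR false = false
t6 = t4 NOR t5 = false NOR false = true
t8 = in1 NOR t5 = true NOR false = false
t10 = t5 NOR t8 = false NOR false = true

t6 = true; t10 = true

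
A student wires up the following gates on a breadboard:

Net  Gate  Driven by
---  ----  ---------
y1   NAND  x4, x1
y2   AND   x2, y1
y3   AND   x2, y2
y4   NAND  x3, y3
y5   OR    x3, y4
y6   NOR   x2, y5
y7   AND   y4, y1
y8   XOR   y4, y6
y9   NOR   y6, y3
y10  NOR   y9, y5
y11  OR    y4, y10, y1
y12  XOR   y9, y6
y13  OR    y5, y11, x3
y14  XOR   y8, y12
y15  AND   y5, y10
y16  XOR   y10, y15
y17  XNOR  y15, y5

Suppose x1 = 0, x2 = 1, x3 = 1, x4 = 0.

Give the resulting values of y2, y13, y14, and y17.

y1 = x4 NAND x1 = 0 NAND 0 = 1
y2 = x2 AND y1 = 1 AND 1 = 1
y3 = x2 AND y2 = 1 AND 1 = 1
y4 = x3 NAND y3 = 1 NAND 1 = 0
y5 = x3 OR y4 = 1 OR 0 = 1
y6 = x2 NOR y5 = 1 NOR 1 = 0
y8 = y4 XOR y6 = 0 XOR 0 = 0
y9 = y6 NOR y3 = 0 NOR 1 = 0
y10 = y9 NOR y5 = 0 NOR 1 = 0
y11 = y4 OR y10 OR y1 = 0 OR 0 OR 1 = 1
y12 = y9 XOR y6 = 0 XOR 0 = 0
y13 = y5 OR y11 OR x3 = 1 OR 1 OR 1 = 1
y14 = y8 XOR y12 = 0 XOR 0 = 0
y15 = y5 AND y10 = 1 AND 0 = 0
y17 = y15 XNOR y5 = 0 XNOR 1 = 0

y2 = 1; y13 = 1; y14 = 0; y17 = 0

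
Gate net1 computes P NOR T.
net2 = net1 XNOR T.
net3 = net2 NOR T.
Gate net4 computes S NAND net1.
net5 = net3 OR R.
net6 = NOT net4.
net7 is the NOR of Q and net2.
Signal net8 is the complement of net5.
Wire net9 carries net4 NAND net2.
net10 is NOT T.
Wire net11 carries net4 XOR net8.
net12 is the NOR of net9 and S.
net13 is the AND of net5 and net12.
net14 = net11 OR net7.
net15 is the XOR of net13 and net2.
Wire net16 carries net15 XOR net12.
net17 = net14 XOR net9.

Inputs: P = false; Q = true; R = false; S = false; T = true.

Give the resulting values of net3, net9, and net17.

net3 = false  net9 = true  net17 = true

net1 = P NOR T = false NOR true = false
net2 = net1 XNOR T = false XNOR true = false
net3 = net2 NOR T = false NOR true = false
net4 = S NAND net1 = false NAND false = true
net5 = net3 OR R = false OR false = false
net7 = Q NOR net2 = true NOR false = false
net8 = NOT net5 = NOT false = true
net9 = net4 NAND net2 = true NAND false = true
net11 = net4 XOR net8 = true XOR true = false
net14 = net11 OR net7 = false OR false = false
net17 = net14 XOR net9 = false XOR true = true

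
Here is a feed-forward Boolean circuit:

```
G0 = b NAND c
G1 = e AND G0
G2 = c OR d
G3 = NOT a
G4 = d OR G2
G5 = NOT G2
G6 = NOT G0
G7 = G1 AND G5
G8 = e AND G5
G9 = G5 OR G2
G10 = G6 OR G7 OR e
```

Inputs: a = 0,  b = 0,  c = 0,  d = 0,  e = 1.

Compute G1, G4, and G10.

G0 = b NAND c = 0 NAND 0 = 1
G1 = e AND G0 = 1 AND 1 = 1
G2 = c OR d = 0 OR 0 = 0
G4 = d OR G2 = 0 OR 0 = 0
G5 = NOT G2 = NOT 0 = 1
G6 = NOT G0 = NOT 1 = 0
G7 = G1 AND G5 = 1 AND 1 = 1
G10 = G6 OR G7 OR e = 0 OR 1 OR 1 = 1

G1 = 1, G4 = 0, G10 = 1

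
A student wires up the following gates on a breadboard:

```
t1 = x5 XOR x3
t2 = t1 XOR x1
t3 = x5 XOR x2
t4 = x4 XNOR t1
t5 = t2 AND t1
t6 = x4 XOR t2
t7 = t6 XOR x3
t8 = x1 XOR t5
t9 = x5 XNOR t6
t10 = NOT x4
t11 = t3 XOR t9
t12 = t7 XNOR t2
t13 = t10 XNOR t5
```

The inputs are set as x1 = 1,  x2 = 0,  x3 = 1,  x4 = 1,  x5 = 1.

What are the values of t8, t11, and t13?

t1 = x5 XOR x3 = 1 XOR 1 = 0
t2 = t1 XOR x1 = 0 XOR 1 = 1
t3 = x5 XOR x2 = 1 XOR 0 = 1
t5 = t2 AND t1 = 1 AND 0 = 0
t6 = x4 XOR t2 = 1 XOR 1 = 0
t8 = x1 XOR t5 = 1 XOR 0 = 1
t9 = x5 XNOR t6 = 1 XNOR 0 = 0
t10 = NOT x4 = NOT 1 = 0
t11 = t3 XOR t9 = 1 XOR 0 = 1
t13 = t10 XNOR t5 = 0 XNOR 0 = 1

t8 = 1  t11 = 1  t13 = 1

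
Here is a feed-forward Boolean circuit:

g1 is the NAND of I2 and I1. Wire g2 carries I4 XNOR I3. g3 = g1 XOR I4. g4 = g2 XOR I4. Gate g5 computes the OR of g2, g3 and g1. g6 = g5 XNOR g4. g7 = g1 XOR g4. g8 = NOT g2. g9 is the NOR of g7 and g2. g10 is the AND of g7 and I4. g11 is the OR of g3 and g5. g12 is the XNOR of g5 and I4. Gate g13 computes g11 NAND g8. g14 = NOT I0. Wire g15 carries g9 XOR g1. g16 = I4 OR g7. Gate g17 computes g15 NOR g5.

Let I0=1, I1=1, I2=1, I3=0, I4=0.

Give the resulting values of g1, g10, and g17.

g1 = 0, g10 = 0, g17 = 0

g1 = I2 NAND I1 = 1 NAND 1 = 0
g2 = I4 XNOR I3 = 0 XNOR 0 = 1
g3 = g1 XOR I4 = 0 XOR 0 = 0
g4 = g2 XOR I4 = 1 XOR 0 = 1
g5 = g2 OR g3 OR g1 = 1 OR 0 OR 0 = 1
g7 = g1 XOR g4 = 0 XOR 1 = 1
g9 = g7 NOR g2 = 1 NOR 1 = 0
g10 = g7 AND I4 = 1 AND 0 = 0
g15 = g9 XOR g1 = 0 XOR 0 = 0
g17 = g15 NOR g5 = 0 NOR 1 = 0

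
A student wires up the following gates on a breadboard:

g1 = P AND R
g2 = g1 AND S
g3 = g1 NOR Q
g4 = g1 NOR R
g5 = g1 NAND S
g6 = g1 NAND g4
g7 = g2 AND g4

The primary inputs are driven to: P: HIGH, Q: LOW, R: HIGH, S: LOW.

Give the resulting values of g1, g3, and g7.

g1 = HIGH, g3 = LOW, g7 = LOW

g1 = P AND R = HIGH AND HIGH = HIGH
g2 = g1 AND S = HIGH AND LOW = LOW
g3 = g1 NOR Q = HIGH NOR LOW = LOW
g4 = g1 NOR R = HIGH NOR HIGH = LOW
g7 = g2 AND g4 = LOW AND LOW = LOW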